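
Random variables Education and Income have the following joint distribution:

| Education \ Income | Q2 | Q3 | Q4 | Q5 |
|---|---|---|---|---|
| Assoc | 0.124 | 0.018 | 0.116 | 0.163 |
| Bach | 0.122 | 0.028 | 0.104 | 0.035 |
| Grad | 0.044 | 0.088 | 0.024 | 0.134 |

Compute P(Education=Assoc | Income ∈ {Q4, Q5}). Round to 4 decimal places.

0.4844

P(Income=Q4) = 0.116 + 0.104 + 0.024 = 0.244.
P(Income=Q5) = 0.163 + 0.035 + 0.134 = 0.332.
P(Income ∈ {Q4, Q5}) = 0.244 + 0.332 = 0.576; P(Education=Assoc, Income ∈ {Q4, Q5}) = 0.116 + 0.163 = 0.279.
P(Education=Assoc | Income ∈ {Q4, Q5}) = 0.279/0.576 = 0.4844.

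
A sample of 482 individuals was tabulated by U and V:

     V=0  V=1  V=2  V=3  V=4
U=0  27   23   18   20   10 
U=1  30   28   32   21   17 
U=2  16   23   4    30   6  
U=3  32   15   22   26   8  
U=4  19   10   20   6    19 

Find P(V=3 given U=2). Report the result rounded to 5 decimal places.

0.37975

Total with U=2: 16 + 23 + 4 + 30 + 6 = 79.
P(V=3 | U=2) = 30/79 = 0.37975.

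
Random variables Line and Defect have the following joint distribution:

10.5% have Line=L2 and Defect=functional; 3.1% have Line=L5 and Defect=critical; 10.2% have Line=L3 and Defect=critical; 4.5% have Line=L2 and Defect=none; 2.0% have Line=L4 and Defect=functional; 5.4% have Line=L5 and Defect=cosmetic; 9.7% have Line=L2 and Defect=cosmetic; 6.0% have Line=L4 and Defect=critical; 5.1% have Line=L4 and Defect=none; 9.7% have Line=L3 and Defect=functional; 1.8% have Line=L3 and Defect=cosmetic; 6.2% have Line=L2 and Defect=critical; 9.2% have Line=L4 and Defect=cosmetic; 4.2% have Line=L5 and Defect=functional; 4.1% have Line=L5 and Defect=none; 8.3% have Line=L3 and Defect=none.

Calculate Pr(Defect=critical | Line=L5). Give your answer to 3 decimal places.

P(Line=L5) = 0.041 + 0.054 + 0.042 + 0.031 = 0.168.
P(Defect=critical | Line=L5) = 0.031/0.168 = 0.185.

0.185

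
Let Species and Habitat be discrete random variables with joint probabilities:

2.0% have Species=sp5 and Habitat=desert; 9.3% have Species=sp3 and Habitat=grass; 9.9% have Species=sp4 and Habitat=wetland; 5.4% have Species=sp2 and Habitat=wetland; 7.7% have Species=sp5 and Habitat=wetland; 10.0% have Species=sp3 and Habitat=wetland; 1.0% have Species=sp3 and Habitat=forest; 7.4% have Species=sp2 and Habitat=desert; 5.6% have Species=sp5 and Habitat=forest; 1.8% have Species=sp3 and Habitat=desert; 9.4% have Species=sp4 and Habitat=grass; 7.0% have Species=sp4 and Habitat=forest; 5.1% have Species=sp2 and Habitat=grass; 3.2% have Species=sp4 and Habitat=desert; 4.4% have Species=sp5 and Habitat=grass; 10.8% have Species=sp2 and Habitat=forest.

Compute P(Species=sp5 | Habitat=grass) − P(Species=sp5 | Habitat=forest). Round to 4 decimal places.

-0.0735

P(Habitat=grass) = 0.051 + 0.093 + 0.094 + 0.044 = 0.282; P(Species=sp5 | Habitat=grass) = 0.044/0.282 = 0.15603.
P(Habitat=forest) = 0.108 + 0.010 + 0.070 + 0.056 = 0.244; P(Species=sp5 | Habitat=forest) = 0.056/0.244 = 0.22951.
Difference = -0.0735.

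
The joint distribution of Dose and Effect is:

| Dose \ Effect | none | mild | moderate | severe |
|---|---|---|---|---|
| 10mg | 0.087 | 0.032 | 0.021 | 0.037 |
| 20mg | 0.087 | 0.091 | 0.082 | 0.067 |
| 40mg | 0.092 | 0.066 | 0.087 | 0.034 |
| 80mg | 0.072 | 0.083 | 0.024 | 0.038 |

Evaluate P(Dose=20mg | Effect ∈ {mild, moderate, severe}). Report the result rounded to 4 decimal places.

P(Effect=mild) = 0.032 + 0.091 + 0.066 + 0.083 = 0.272.
P(Effect=moderate) = 0.021 + 0.082 + 0.087 + 0.024 = 0.214.
P(Effect=severe) = 0.037 + 0.067 + 0.034 + 0.038 = 0.176.
P(Effect ∈ {mild, moderate, severe}) = 0.272 + 0.214 + 0.176 = 0.662; P(Dose=20mg, Effect ∈ {mild, moderate, severe}) = 0.091 + 0.082 + 0.067 = 0.240.
P(Dose=20mg | Effect ∈ {mild, moderate, severe}) = 0.240/0.662 = 0.3625.

0.3625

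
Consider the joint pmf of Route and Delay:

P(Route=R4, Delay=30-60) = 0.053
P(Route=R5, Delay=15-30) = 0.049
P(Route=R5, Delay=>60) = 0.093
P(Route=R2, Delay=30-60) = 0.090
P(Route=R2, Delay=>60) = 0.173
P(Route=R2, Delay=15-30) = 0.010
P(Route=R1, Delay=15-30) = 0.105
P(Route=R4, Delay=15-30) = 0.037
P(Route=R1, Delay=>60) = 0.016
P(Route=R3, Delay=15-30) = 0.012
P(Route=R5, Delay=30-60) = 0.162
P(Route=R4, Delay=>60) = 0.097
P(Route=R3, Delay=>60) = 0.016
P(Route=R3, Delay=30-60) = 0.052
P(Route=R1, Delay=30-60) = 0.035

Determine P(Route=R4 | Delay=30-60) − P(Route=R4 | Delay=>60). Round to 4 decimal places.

P(Delay=30-60) = 0.035 + 0.090 + 0.052 + 0.053 + 0.162 = 0.392; P(Route=R4 | Delay=30-60) = 0.053/0.392 = 0.13520.
P(Delay=>60) = 0.016 + 0.173 + 0.016 + 0.097 + 0.093 = 0.395; P(Route=R4 | Delay=>60) = 0.097/0.395 = 0.24557.
Difference = -0.1104.

-0.1104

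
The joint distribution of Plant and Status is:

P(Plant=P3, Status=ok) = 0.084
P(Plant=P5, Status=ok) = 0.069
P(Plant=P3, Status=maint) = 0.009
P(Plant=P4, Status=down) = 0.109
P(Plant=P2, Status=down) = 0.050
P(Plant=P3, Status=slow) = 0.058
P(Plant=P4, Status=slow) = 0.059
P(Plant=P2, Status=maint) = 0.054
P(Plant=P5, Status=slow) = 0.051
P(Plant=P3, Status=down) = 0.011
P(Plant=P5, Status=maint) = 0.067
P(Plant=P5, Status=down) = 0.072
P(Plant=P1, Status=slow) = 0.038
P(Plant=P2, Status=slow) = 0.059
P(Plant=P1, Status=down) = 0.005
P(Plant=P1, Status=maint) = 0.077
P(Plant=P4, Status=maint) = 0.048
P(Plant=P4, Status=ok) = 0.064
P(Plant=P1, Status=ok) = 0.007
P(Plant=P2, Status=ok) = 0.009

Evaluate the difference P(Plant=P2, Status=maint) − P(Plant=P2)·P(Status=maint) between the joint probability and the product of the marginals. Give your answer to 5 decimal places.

P(Plant=P2) = 0.009 + 0.059 + 0.050 + 0.054 = 0.172.
P(Status=maint) = 0.077 + 0.054 + 0.009 + 0.048 + 0.067 = 0.255.
P(Plant=P2, Status=maint) − P(Plant=P2)P(Status=maint) = 0.054 − 0.172×0.255 = 0.01014.

0.01014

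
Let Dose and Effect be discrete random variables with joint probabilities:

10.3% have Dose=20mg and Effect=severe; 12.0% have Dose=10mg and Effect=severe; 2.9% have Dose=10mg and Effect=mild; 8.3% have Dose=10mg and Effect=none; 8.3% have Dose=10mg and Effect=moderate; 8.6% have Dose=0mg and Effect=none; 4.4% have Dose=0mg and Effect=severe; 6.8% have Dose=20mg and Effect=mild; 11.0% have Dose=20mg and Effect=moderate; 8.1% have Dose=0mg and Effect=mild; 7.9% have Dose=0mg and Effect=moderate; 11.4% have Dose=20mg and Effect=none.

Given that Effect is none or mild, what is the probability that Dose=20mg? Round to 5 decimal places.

P(Effect=none) = 0.086 + 0.083 + 0.114 = 0.283.
P(Effect=mild) = 0.081 + 0.029 + 0.068 = 0.178.
P(Effect ∈ {none, mild}) = 0.283 + 0.178 = 0.461; P(Dose=20mg, Effect ∈ {none, mild}) = 0.114 + 0.068 = 0.182.
P(Dose=20mg | Effect ∈ {none, mild}) = 0.182/0.461 = 0.39479.

0.39479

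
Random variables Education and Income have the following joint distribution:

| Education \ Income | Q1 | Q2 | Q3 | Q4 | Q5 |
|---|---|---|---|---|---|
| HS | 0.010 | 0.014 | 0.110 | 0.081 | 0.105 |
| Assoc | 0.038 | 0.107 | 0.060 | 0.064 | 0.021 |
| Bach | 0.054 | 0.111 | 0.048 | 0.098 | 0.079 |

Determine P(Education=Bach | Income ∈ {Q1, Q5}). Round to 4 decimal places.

P(Income=Q1) = 0.010 + 0.038 + 0.054 = 0.102.
P(Income=Q5) = 0.105 + 0.021 + 0.079 = 0.205.
P(Income ∈ {Q1, Q5}) = 0.102 + 0.205 = 0.307; P(Education=Bach, Income ∈ {Q1, Q5}) = 0.054 + 0.079 = 0.133.
P(Education=Bach | Income ∈ {Q1, Q5}) = 0.133/0.307 = 0.4332.

0.4332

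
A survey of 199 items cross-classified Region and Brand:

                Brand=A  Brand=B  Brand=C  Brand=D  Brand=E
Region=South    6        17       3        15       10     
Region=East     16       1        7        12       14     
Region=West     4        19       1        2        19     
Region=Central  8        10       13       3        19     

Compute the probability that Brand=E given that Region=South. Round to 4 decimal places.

Total with Region=South: 6 + 17 + 3 + 15 + 10 = 51.
P(Brand=E | Region=South) = 10/51 = 0.1961.

0.1961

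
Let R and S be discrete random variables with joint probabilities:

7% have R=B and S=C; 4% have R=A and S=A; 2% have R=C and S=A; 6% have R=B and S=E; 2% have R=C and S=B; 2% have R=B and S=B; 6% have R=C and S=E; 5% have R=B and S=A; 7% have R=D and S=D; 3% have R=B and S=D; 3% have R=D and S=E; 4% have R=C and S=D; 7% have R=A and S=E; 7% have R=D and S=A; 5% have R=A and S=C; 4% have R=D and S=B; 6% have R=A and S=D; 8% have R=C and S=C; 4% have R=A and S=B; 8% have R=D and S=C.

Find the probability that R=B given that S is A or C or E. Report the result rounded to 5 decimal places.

P(S=A) = 0.04 + 0.05 + 0.02 + 0.07 = 0.18.
P(S=C) = 0.05 + 0.07 + 0.08 + 0.08 = 0.28.
P(S=E) = 0.07 + 0.06 + 0.06 + 0.03 = 0.22.
P(S ∈ {A, C, E}) = 0.18 + 0.28 + 0.22 = 0.68; P(R=B, S ∈ {A, C, E}) = 0.05 + 0.07 + 0.06 = 0.18.
P(R=B | S ∈ {A, C, E}) = 0.18/0.68 = 0.26471.

0.26471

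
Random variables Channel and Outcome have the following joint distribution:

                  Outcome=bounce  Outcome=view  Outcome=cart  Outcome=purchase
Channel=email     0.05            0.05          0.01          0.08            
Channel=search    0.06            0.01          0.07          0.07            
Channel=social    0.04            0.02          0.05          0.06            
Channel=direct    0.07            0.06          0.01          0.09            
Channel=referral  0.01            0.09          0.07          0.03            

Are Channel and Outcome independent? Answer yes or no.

P(Channel=referral) = 0.20 and P(Outcome=view) = 0.23, so their product is 0.0460, but P(Channel=referral, Outcome=view) = 0.09. Since these differ, Channel and Outcome are not independent.

no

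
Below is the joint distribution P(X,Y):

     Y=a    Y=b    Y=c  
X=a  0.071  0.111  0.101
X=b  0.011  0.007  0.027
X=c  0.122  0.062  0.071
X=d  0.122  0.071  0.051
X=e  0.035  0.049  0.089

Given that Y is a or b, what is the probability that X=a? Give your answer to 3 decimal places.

P(Y=a) = 0.071 + 0.011 + 0.122 + 0.122 + 0.035 = 0.361.
P(Y=b) = 0.111 + 0.007 + 0.062 + 0.071 + 0.049 = 0.300.
P(Y ∈ {a, b}) = 0.361 + 0.300 = 0.661; P(X=a, Y ∈ {a, b}) = 0.071 + 0.111 = 0.182.
P(X=a | Y ∈ {a, b}) = 0.182/0.661 = 0.275.

0.275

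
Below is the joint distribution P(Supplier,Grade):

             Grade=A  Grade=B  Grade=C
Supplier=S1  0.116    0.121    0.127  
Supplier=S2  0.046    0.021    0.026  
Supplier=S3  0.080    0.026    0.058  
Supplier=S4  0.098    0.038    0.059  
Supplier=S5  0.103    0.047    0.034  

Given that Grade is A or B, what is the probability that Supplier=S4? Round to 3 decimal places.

P(Grade=A) = 0.116 + 0.046 + 0.080 + 0.098 + 0.103 = 0.443.
P(Grade=B) = 0.121 + 0.021 + 0.026 + 0.038 + 0.047 = 0.253.
P(Grade ∈ {A, B}) = 0.443 + 0.253 = 0.696; P(Supplier=S4, Grade ∈ {A, B}) = 0.098 + 0.038 = 0.136.
P(Supplier=S4 | Grade ∈ {A, B}) = 0.136/0.696 = 0.195.

0.195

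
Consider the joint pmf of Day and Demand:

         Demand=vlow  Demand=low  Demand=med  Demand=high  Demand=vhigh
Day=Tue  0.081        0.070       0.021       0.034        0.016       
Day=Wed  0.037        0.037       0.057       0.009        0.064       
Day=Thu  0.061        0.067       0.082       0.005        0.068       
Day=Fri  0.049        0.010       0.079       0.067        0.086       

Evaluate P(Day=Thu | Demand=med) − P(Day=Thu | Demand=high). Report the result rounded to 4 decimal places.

P(Demand=med) = 0.021 + 0.057 + 0.082 + 0.079 = 0.239; P(Day=Thu | Demand=med) = 0.082/0.239 = 0.34310.
P(Demand=high) = 0.034 + 0.009 + 0.005 + 0.067 = 0.115; P(Day=Thu | Demand=high) = 0.005/0.115 = 0.04348.
Difference = 0.2996.

0.2996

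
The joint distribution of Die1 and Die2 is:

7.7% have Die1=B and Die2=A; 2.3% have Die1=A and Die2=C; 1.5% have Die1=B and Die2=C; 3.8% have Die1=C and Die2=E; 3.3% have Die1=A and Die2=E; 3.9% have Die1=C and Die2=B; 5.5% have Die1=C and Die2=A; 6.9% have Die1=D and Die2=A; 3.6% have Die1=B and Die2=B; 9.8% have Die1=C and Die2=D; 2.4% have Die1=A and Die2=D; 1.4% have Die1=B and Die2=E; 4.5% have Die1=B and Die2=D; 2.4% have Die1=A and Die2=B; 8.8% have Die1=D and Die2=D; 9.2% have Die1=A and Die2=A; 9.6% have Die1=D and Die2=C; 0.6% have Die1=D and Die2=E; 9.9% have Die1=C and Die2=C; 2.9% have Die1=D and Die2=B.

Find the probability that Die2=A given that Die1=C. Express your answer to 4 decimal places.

0.1672

P(Die1=C) = 0.055 + 0.039 + 0.099 + 0.098 + 0.038 = 0.329.
P(Die2=A | Die1=C) = 0.055/0.329 = 0.1672.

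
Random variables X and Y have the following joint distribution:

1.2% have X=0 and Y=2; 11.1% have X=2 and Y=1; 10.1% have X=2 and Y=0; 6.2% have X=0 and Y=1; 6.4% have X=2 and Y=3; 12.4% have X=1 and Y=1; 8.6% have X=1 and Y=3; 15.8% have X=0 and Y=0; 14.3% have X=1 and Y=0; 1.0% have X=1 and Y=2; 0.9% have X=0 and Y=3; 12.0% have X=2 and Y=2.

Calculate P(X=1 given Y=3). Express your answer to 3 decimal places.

0.541

P(Y=3) = 0.009 + 0.086 + 0.064 = 0.159.
P(X=1 | Y=3) = 0.086/0.159 = 0.541.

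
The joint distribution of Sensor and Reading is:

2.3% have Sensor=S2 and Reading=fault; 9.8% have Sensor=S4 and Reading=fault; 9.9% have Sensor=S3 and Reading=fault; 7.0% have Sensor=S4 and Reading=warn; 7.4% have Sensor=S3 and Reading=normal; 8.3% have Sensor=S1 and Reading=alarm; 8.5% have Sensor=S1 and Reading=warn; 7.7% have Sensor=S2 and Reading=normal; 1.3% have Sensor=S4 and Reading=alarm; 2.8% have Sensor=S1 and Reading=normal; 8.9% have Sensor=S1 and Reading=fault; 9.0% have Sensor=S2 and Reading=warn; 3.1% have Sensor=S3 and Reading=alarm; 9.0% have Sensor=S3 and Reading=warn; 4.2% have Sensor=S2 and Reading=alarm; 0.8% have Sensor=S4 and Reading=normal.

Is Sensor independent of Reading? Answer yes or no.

no

P(Sensor=S2) = 0.232 and P(Reading=fault) = 0.309, so their product is 0.07169, but P(Sensor=S2, Reading=fault) = 0.023. Since these differ, Sensor and Reading are not independent.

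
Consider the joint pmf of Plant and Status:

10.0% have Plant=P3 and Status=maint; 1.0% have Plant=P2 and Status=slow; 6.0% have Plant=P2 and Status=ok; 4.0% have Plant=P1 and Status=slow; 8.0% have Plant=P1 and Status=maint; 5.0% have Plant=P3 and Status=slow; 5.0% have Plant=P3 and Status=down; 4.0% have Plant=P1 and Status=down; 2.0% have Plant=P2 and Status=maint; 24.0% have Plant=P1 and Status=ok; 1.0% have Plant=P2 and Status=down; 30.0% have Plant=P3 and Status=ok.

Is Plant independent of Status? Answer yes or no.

Every cell satisfies P(Plant,Status) = P(Plant)·P(Status). For instance P(Plant=P2) = 0.100, P(Status=down) = 0.100, and 0.100×0.100 = 0.010 matches the joint entry. So Plant and Status are independent.

yes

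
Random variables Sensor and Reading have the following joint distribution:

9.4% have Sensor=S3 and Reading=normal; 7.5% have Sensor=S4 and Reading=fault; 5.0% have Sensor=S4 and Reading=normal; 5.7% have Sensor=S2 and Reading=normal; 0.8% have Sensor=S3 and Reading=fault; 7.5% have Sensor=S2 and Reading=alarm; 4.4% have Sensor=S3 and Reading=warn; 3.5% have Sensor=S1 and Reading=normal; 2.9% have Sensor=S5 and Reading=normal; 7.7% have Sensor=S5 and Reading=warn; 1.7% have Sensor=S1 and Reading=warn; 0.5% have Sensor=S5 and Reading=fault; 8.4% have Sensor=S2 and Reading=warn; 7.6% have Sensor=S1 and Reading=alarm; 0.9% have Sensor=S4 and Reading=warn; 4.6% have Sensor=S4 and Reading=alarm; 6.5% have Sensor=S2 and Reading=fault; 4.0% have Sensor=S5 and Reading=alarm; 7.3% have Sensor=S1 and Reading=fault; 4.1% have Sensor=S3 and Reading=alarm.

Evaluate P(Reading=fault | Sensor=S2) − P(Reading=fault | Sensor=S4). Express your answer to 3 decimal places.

-0.185

P(Sensor=S2) = 0.057 + 0.084 + 0.075 + 0.065 = 0.281; P(Reading=fault | Sensor=S2) = 0.065/0.281 = 0.2313.
P(Sensor=S4) = 0.050 + 0.009 + 0.046 + 0.075 = 0.180; P(Reading=fault | Sensor=S4) = 0.075/0.180 = 0.4167.
Difference = -0.185.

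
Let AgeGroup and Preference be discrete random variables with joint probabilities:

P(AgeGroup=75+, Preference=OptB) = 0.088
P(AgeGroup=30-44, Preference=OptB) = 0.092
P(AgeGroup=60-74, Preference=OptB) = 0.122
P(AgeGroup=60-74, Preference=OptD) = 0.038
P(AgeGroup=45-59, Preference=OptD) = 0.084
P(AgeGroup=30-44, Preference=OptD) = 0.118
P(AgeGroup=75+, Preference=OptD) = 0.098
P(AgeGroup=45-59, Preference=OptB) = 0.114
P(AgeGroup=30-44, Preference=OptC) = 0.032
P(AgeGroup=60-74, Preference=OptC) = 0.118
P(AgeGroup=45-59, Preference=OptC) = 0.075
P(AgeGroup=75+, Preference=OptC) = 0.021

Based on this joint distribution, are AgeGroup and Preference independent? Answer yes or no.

no

P(AgeGroup=60-74) = 0.278 and P(Preference=OptD) = 0.338, so their product is 0.09396, but P(AgeGroup=60-74, Preference=OptD) = 0.038. Since these differ, AgeGroup and Preference are not independent.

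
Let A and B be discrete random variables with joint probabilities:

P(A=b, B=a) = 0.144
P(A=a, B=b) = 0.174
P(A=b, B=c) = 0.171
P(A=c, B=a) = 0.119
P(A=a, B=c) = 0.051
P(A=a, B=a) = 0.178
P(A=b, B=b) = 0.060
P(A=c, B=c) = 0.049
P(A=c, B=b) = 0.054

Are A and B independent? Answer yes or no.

P(A=b) = 0.375 and P(B=c) = 0.271, so their product is 0.10163, but P(A=b, B=c) = 0.171. Since these differ, A and B are not independent.

no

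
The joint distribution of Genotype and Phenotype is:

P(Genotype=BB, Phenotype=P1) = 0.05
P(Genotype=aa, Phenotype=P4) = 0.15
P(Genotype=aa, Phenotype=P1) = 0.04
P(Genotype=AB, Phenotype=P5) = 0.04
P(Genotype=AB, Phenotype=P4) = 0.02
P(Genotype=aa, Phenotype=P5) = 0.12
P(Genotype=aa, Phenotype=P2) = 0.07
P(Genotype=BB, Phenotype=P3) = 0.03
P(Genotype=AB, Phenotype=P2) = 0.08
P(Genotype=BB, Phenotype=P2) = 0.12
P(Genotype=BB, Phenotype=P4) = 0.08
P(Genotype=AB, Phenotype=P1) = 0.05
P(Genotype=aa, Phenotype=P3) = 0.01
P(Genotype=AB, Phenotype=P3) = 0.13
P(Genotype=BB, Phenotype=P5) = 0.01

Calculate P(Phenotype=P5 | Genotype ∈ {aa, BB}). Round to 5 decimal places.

P(Genotype=aa) = 0.04 + 0.07 + 0.01 + 0.15 + 0.12 = 0.39.
P(Genotype=BB) = 0.05 + 0.12 + 0.03 + 0.08 + 0.01 = 0.29.
P(Genotype ∈ {aa, BB}) = 0.39 + 0.29 = 0.68; P(Phenotype=P5, Genotype ∈ {aa, BB}) = 0.12 + 0.01 = 0.13.
P(Phenotype=P5 | Genotype ∈ {aa, BB}) = 0.13/0.68 = 0.19118.

0.19118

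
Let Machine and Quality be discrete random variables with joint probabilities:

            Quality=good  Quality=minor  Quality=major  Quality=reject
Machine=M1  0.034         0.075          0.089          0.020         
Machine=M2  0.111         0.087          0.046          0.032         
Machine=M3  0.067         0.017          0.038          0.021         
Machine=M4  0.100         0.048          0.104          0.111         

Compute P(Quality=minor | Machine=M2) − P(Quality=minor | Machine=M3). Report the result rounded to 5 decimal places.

0.19634

P(Machine=M2) = 0.111 + 0.087 + 0.046 + 0.032 = 0.276; P(Quality=minor | Machine=M2) = 0.087/0.276 = 0.315217.
P(Machine=M3) = 0.067 + 0.017 + 0.038 + 0.021 = 0.143; P(Quality=minor | Machine=M3) = 0.017/0.143 = 0.118881.
Difference = 0.19634.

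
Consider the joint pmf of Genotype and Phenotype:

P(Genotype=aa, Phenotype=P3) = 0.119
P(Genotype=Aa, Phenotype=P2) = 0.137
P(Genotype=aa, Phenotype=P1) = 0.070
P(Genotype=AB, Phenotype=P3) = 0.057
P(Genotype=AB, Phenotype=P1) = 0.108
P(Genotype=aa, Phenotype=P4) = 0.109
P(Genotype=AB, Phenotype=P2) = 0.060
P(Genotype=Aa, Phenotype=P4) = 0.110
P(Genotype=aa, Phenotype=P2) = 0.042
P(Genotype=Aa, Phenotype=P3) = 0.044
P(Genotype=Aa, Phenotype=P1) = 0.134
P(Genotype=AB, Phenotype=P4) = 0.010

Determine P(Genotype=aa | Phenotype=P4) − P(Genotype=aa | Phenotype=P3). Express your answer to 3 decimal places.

P(Phenotype=P4) = 0.110 + 0.109 + 0.010 = 0.229; P(Genotype=aa | Phenotype=P4) = 0.109/0.229 = 0.4760.
P(Phenotype=P3) = 0.044 + 0.119 + 0.057 = 0.220; P(Genotype=aa | Phenotype=P3) = 0.119/0.220 = 0.5409.
Difference = -0.065.

-0.065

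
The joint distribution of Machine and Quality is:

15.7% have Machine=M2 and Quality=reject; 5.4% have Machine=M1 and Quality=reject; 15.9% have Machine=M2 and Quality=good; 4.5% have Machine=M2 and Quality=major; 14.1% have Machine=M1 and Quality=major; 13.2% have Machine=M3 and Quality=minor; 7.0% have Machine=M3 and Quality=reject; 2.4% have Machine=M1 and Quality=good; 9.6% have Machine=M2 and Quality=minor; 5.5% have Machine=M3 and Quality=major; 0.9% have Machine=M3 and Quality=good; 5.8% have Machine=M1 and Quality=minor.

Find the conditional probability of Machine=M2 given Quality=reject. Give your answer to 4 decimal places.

0.5587

P(Quality=reject) = 0.054 + 0.157 + 0.070 = 0.281.
P(Machine=M2 | Quality=reject) = 0.157/0.281 = 0.5587.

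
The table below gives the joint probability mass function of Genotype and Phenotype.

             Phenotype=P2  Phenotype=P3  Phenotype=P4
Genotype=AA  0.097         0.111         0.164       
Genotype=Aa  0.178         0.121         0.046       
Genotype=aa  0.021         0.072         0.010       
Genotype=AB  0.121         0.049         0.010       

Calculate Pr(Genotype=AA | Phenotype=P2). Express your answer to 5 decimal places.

0.23261

P(Phenotype=P2) = 0.097 + 0.178 + 0.021 + 0.121 = 0.417.
P(Genotype=AA | Phenotype=P2) = 0.097/0.417 = 0.23261.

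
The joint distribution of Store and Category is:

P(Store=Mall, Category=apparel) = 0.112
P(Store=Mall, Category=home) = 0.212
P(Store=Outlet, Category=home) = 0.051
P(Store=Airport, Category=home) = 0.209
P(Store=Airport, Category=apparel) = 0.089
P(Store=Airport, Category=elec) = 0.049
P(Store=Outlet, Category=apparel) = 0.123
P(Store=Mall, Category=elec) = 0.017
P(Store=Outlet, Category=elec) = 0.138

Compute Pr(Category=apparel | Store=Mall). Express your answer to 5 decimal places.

P(Store=Mall) = 0.112 + 0.017 + 0.212 = 0.341.
P(Category=apparel | Store=Mall) = 0.112/0.341 = 0.32845.

0.32845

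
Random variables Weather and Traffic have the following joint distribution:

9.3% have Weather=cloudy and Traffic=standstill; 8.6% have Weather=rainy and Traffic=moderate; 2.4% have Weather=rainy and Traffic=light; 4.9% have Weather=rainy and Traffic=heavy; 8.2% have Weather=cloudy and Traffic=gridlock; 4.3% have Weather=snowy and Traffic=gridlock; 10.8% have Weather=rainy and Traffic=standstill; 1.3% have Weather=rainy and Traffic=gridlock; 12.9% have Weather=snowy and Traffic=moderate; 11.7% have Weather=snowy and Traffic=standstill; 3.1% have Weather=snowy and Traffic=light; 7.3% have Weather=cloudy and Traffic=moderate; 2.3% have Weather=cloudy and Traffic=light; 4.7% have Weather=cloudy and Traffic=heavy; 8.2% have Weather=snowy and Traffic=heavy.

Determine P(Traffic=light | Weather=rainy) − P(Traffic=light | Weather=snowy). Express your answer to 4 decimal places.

0.0086

P(Weather=rainy) = 0.024 + 0.086 + 0.049 + 0.013 + 0.108 = 0.280; P(Traffic=light | Weather=rainy) = 0.024/0.280 = 0.08571.
P(Weather=snowy) = 0.031 + 0.129 + 0.082 + 0.043 + 0.117 = 0.402; P(Traffic=light | Weather=snowy) = 0.031/0.402 = 0.07711.
Difference = 0.0086.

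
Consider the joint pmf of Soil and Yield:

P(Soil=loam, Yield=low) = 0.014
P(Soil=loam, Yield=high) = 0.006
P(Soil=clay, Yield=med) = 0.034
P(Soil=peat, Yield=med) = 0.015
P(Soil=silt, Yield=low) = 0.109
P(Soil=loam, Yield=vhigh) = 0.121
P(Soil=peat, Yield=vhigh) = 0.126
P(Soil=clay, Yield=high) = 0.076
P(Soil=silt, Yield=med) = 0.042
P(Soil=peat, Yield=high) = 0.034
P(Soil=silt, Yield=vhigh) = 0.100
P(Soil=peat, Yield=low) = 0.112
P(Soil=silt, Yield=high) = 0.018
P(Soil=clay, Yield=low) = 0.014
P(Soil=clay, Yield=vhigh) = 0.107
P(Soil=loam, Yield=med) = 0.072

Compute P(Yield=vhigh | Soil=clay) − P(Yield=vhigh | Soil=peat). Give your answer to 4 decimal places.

P(Soil=clay) = 0.014 + 0.034 + 0.076 + 0.107 = 0.231; P(Yield=vhigh | Soil=clay) = 0.107/0.231 = 0.46320.
P(Soil=peat) = 0.112 + 0.015 + 0.034 + 0.126 = 0.287; P(Yield=vhigh | Soil=peat) = 0.126/0.287 = 0.43902.
Difference = 0.0242.

0.0242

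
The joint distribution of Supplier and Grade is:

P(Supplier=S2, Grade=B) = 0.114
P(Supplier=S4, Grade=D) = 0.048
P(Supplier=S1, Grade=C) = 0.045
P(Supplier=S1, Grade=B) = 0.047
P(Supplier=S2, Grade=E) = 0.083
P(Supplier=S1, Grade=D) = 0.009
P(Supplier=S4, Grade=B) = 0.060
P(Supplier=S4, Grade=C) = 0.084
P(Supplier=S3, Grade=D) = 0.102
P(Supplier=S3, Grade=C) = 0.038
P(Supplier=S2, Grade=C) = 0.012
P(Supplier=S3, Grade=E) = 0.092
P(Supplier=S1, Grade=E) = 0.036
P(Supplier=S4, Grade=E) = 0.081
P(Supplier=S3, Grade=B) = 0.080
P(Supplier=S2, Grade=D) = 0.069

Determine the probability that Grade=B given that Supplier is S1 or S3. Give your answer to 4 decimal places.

P(Supplier=S1) = 0.047 + 0.045 + 0.009 + 0.036 = 0.137.
P(Supplier=S3) = 0.080 + 0.038 + 0.102 + 0.092 = 0.312.
P(Supplier ∈ {S1, S3}) = 0.137 + 0.312 = 0.449; P(Grade=B, Supplier ∈ {S1, S3}) = 0.047 + 0.080 = 0.127.
P(Grade=B | Supplier ∈ {S1, S3}) = 0.127/0.449 = 0.2829.

0.2829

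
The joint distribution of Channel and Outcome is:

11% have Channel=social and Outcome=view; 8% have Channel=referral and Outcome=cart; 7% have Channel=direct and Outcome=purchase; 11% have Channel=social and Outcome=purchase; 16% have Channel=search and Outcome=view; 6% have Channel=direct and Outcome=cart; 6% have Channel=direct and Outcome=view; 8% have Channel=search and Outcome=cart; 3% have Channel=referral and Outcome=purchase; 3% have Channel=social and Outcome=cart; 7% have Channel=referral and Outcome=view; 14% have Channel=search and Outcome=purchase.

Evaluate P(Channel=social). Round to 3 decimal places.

P(Channel=social) = 0.11 + 0.03 + 0.11 = 0.25.

0.250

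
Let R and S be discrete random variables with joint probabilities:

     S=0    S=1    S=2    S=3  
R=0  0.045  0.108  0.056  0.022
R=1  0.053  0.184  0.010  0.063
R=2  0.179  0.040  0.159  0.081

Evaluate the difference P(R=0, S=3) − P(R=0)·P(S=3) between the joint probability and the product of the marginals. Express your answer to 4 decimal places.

P(R=0) = 0.045 + 0.108 + 0.056 + 0.022 = 0.231.
P(S=3) = 0.022 + 0.063 + 0.081 = 0.166.
P(R=0, S=3) − P(R=0)P(S=3) = 0.022 − 0.231×0.166 = -0.0163.

-0.0163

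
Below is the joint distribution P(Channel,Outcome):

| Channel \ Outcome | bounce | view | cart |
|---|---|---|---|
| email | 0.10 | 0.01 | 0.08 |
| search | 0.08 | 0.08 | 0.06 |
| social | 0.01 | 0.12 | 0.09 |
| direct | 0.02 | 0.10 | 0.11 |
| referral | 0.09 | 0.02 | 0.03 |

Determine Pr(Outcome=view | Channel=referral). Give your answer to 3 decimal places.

0.143

P(Channel=referral) = 0.09 + 0.02 + 0.03 = 0.14.
P(Outcome=view | Channel=referral) = 0.02/0.14 = 0.143.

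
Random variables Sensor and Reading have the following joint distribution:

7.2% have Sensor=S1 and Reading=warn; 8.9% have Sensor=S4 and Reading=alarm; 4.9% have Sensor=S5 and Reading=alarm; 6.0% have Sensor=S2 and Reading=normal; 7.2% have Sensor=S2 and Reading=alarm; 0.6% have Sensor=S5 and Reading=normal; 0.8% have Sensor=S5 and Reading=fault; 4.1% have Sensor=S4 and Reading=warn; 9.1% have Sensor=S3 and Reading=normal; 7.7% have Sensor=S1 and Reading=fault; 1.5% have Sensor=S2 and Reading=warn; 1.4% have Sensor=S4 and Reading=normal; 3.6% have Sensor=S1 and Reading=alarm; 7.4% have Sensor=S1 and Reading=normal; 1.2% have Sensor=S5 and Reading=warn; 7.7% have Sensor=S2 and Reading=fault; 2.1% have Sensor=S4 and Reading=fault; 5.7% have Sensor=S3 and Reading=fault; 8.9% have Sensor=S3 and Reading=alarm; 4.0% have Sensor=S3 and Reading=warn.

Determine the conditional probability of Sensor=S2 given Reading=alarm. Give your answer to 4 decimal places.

P(Reading=alarm) = 0.036 + 0.072 + 0.089 + 0.089 + 0.049 = 0.335.
P(Sensor=S2 | Reading=alarm) = 0.072/0.335 = 0.2149.

0.2149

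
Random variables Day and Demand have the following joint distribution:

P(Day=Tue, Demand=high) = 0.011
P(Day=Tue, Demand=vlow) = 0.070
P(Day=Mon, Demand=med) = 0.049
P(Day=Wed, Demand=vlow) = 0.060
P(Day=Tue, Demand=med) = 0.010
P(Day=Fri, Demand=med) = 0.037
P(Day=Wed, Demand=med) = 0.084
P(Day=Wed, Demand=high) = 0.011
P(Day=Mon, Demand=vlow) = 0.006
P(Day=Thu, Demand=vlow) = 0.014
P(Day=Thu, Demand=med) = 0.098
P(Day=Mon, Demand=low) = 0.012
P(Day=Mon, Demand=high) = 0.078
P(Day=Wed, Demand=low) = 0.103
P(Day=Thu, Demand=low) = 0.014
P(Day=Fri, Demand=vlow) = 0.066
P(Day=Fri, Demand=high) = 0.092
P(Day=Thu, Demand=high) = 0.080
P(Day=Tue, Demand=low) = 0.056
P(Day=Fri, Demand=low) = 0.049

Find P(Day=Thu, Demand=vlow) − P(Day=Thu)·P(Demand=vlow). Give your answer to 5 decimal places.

-0.03050

P(Day=Thu) = 0.014 + 0.014 + 0.098 + 0.080 = 0.206.
P(Demand=vlow) = 0.006 + 0.070 + 0.060 + 0.014 + 0.066 = 0.216.
P(Day=Thu, Demand=vlow) − P(Day=Thu)P(Demand=vlow) = 0.014 − 0.206×0.216 = -0.03050.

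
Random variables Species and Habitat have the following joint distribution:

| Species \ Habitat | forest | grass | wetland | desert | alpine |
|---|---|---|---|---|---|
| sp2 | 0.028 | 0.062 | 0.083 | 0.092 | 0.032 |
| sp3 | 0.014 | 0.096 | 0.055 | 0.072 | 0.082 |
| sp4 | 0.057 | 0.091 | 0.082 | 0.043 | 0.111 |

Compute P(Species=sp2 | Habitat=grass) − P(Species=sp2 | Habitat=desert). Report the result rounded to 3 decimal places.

P(Habitat=grass) = 0.062 + 0.096 + 0.091 = 0.249; P(Species=sp2 | Habitat=grass) = 0.062/0.249 = 0.2490.
P(Habitat=desert) = 0.092 + 0.072 + 0.043 = 0.207; P(Species=sp2 | Habitat=desert) = 0.092/0.207 = 0.4444.
Difference = -0.195.

-0.195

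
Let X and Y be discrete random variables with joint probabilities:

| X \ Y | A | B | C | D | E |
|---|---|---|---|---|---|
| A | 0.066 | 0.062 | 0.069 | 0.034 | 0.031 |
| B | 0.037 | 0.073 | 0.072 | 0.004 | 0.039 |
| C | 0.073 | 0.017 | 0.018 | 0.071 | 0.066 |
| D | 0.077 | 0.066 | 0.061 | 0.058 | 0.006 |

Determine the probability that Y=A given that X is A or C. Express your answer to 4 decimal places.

0.2742

P(X=A) = 0.066 + 0.062 + 0.069 + 0.034 + 0.031 = 0.262.
P(X=C) = 0.073 + 0.017 + 0.018 + 0.071 + 0.066 = 0.245.
P(X ∈ {A, C}) = 0.262 + 0.245 = 0.507; P(Y=A, X ∈ {A, C}) = 0.066 + 0.073 = 0.139.
P(Y=A | X ∈ {A, C}) = 0.139/0.507 = 0.2742.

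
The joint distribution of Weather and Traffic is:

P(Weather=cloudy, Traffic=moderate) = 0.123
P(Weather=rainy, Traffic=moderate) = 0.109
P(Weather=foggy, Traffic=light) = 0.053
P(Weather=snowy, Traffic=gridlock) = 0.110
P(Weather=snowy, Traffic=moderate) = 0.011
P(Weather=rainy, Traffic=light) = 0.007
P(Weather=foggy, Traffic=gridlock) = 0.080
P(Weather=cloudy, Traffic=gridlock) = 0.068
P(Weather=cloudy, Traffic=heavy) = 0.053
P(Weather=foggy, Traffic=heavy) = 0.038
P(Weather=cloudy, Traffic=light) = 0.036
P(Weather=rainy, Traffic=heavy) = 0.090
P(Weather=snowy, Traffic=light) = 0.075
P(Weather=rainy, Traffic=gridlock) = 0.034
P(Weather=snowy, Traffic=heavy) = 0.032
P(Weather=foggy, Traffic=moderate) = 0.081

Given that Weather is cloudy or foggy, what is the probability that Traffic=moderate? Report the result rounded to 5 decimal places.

0.38346

P(Weather=cloudy) = 0.036 + 0.123 + 0.053 + 0.068 = 0.280.
P(Weather=foggy) = 0.053 + 0.081 + 0.038 + 0.080 = 0.252.
P(Weather ∈ {cloudy, foggy}) = 0.280 + 0.252 = 0.532; P(Traffic=moderate, Weather ∈ {cloudy, foggy}) = 0.123 + 0.081 = 0.204.
P(Traffic=moderate | Weather ∈ {cloudy, foggy}) = 0.204/0.532 = 0.38346.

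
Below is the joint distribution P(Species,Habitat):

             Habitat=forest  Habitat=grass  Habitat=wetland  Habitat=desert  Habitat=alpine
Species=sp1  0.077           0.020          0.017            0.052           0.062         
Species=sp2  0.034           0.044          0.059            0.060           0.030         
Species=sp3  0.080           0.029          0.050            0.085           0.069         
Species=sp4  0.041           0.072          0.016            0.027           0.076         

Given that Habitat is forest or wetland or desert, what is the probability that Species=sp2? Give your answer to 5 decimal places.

P(Habitat=forest) = 0.077 + 0.034 + 0.080 + 0.041 = 0.232.
P(Habitat=wetland) = 0.017 + 0.059 + 0.050 + 0.016 = 0.142.
P(Habitat=desert) = 0.052 + 0.060 + 0.085 + 0.027 = 0.224.
P(Habitat ∈ {forest, wetland, desert}) = 0.232 + 0.142 + 0.224 = 0.598; P(Species=sp2, Habitat ∈ {forest, wetland, desert}) = 0.034 + 0.059 + 0.060 = 0.153.
P(Species=sp2 | Habitat ∈ {forest, wetland, desert}) = 0.153/0.598 = 0.25585.

0.25585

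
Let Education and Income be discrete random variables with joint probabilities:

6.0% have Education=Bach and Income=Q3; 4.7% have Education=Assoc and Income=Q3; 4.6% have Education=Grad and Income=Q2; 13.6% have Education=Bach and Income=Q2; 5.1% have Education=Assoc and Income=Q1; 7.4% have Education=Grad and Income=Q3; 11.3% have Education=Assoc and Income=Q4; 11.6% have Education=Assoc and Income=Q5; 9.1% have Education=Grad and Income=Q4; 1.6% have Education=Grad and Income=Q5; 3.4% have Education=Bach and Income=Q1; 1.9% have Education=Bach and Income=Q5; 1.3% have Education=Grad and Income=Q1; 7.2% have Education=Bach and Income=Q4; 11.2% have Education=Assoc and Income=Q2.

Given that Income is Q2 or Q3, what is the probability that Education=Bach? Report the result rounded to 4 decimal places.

0.4126

P(Income=Q2) = 0.112 + 0.136 + 0.046 = 0.294.
P(Income=Q3) = 0.047 + 0.060 + 0.074 = 0.181.
P(Income ∈ {Q2, Q3}) = 0.294 + 0.181 = 0.475; P(Education=Bach, Income ∈ {Q2, Q3}) = 0.136 + 0.060 = 0.196.
P(Education=Bach | Income ∈ {Q2, Q3}) = 0.196/0.475 = 0.4126.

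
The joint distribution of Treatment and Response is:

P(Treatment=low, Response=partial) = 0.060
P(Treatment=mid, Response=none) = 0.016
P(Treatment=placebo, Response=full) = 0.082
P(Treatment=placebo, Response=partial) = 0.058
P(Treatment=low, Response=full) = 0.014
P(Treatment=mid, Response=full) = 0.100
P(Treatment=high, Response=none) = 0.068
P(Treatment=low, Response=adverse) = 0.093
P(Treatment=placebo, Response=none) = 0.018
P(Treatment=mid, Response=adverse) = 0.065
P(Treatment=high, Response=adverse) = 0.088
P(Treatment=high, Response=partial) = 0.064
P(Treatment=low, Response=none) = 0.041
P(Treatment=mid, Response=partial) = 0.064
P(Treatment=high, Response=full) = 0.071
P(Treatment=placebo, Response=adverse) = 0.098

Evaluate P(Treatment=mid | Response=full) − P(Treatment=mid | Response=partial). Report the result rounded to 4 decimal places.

P(Response=full) = 0.082 + 0.014 + 0.100 + 0.071 = 0.267; P(Treatment=mid | Response=full) = 0.100/0.267 = 0.37453.
P(Response=partial) = 0.058 + 0.060 + 0.064 + 0.064 = 0.246; P(Treatment=mid | Response=partial) = 0.064/0.246 = 0.26016.
Difference = 0.1144.

0.1144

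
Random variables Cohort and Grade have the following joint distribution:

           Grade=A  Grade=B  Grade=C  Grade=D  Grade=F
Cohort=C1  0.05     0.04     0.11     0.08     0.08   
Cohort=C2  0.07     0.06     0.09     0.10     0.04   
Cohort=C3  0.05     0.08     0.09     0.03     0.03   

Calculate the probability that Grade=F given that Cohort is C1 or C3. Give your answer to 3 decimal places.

P(Cohort=C1) = 0.05 + 0.04 + 0.11 + 0.08 + 0.08 = 0.36.
P(Cohort=C3) = 0.05 + 0.08 + 0.09 + 0.03 + 0.03 = 0.28.
P(Cohort ∈ {C1, C3}) = 0.36 + 0.28 = 0.64; P(Grade=F, Cohort ∈ {C1, C3}) = 0.08 + 0.03 = 0.11.
P(Grade=F | Cohort ∈ {C1, C3}) = 0.11/0.64 = 0.172.

0.172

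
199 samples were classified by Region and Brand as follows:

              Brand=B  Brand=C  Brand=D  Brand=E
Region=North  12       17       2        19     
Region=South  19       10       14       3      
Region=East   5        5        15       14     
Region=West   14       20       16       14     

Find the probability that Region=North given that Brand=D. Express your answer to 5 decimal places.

0.04255

Total with Brand=D: 2 + 14 + 15 + 16 = 47.
P(Region=North | Brand=D) = 2/47 = 0.04255.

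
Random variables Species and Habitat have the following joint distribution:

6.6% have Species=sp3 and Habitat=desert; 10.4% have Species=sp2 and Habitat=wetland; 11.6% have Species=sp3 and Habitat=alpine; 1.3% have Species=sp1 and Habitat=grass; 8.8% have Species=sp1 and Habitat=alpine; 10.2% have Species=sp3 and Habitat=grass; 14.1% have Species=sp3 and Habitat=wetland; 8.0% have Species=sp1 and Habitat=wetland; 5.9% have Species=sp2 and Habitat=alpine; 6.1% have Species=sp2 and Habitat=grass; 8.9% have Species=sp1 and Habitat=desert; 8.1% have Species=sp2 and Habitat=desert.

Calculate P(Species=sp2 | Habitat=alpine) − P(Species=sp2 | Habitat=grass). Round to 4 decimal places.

-0.1223

P(Habitat=alpine) = 0.088 + 0.059 + 0.116 = 0.263; P(Species=sp2 | Habitat=alpine) = 0.059/0.263 = 0.22433.
P(Habitat=grass) = 0.013 + 0.061 + 0.102 = 0.176; P(Species=sp2 | Habitat=grass) = 0.061/0.176 = 0.34659.
Difference = -0.1223.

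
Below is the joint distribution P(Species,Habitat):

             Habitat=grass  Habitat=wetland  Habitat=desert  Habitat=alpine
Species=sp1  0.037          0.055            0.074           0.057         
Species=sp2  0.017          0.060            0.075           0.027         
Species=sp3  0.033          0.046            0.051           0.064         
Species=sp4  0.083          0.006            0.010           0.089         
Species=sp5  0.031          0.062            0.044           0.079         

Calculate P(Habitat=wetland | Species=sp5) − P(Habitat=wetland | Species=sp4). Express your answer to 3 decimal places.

0.255

P(Species=sp5) = 0.031 + 0.062 + 0.044 + 0.079 = 0.216; P(Habitat=wetland | Species=sp5) = 0.062/0.216 = 0.2870.
P(Species=sp4) = 0.083 + 0.006 + 0.010 + 0.089 = 0.188; P(Habitat=wetland | Species=sp4) = 0.006/0.188 = 0.0319.
Difference = 0.255.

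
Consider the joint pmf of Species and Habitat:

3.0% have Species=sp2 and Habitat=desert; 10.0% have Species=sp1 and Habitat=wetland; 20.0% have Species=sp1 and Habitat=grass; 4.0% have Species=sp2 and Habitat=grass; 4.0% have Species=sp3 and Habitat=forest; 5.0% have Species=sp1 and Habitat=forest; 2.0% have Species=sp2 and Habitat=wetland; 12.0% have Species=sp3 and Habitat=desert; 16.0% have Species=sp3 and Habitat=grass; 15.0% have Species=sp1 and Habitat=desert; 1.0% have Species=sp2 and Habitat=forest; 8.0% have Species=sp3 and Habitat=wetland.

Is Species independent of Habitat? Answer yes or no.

yes

Every cell satisfies P(Species,Habitat) = P(Species)·P(Habitat). For instance P(Species=sp3) = 0.400, P(Habitat=wetland) = 0.200, and 0.400×0.200 = 0.080 matches the joint entry. So Species and Habitat are independent.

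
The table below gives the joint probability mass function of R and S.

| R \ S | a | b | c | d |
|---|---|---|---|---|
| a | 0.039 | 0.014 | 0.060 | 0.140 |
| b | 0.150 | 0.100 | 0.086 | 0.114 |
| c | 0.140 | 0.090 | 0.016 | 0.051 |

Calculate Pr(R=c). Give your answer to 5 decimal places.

P(R=c) = 0.140 + 0.090 + 0.016 + 0.051 = 0.297.

0.29700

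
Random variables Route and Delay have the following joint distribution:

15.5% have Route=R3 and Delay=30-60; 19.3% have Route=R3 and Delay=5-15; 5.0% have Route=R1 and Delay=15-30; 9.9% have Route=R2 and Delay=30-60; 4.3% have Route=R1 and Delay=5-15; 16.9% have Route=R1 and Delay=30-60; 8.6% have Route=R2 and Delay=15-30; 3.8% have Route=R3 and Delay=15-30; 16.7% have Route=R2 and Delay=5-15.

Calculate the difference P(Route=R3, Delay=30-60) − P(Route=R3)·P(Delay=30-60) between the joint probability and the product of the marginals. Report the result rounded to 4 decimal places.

-0.0083

P(Route=R3) = 0.193 + 0.038 + 0.155 = 0.386.
P(Delay=30-60) = 0.169 + 0.099 + 0.155 = 0.423.
P(Route=R3, Delay=30-60) − P(Route=R3)P(Delay=30-60) = 0.155 − 0.386×0.423 = -0.0083.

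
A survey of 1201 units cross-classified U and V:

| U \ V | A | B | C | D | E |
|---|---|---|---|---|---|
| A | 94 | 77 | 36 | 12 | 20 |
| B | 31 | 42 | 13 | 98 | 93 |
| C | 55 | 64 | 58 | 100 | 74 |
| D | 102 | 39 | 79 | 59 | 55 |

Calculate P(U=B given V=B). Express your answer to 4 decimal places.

Total with V=B: 77 + 42 + 64 + 39 = 222.
P(U=B | V=B) = 42/222 = 0.1892.

0.1892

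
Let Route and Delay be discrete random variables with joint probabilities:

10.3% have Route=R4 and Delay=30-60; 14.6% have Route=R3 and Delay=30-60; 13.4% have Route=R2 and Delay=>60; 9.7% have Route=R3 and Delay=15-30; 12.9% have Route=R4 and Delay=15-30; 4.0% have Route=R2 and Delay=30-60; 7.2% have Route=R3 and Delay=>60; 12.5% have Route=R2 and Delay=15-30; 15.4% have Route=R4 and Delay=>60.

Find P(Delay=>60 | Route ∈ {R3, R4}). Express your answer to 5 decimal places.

0.32240

P(Route=R3) = 0.097 + 0.146 + 0.072 = 0.315.
P(Route=R4) = 0.129 + 0.103 + 0.154 = 0.386.
P(Route ∈ {R3, R4}) = 0.315 + 0.386 = 0.701; P(Delay=>60, Route ∈ {R3, R4}) = 0.072 + 0.154 = 0.226.
P(Delay=>60 | Route ∈ {R3, R4}) = 0.226/0.701 = 0.32240.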